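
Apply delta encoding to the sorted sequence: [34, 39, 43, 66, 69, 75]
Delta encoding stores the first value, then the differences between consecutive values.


First value: 34
Deltas:
  39 - 34 = 5
  43 - 39 = 4
  66 - 43 = 23
  69 - 66 = 3
  75 - 69 = 6


Delta encoded: [34, 5, 4, 23, 3, 6]


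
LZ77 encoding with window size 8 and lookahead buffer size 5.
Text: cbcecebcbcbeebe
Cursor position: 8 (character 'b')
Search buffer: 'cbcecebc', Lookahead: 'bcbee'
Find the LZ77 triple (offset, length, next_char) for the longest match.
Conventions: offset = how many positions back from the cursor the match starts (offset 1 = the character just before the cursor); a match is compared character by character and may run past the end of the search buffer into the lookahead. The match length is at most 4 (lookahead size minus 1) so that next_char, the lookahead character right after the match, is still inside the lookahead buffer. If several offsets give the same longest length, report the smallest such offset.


Try each offset into the search buffer:
  offset=1 (pos 7, char 'c'): match length 0
  offset=2 (pos 6, char 'b'): match length 3
  offset=3 (pos 5, char 'e'): match length 0
  offset=4 (pos 4, char 'c'): match length 0
  offset=5 (pos 3, char 'e'): match length 0
  offset=6 (pos 2, char 'c'): match length 0
  offset=7 (pos 1, char 'b'): match length 2
  offset=8 (pos 0, char 'c'): match length 0
Longest match has length 3 at offset 2.
next_char = character at position 8 + 3 = 11 -> 'e'

Best match: offset=2, length=3 (matching 'bcb' starting at position 6)
LZ77 triple: (2, 3, 'e')


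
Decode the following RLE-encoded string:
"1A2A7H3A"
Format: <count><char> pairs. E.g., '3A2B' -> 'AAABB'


Expanding each <count><char> pair:
  1A -> 'A'
  2A -> 'AA'
  7H -> 'HHHHHHH'
  3A -> 'AAA'

Decoded = AAAHHHHHHHAAA


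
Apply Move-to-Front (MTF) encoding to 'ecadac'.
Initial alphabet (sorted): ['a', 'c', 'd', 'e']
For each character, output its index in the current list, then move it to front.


MTF encoding:
'e': index 3 in ['a', 'c', 'd', 'e'] -> ['e', 'a', 'c', 'd']
'c': index 2 in ['e', 'a', 'c', 'd'] -> ['c', 'e', 'a', 'd']
'a': index 2 in ['c', 'e', 'a', 'd'] -> ['a', 'c', 'e', 'd']
'd': index 3 in ['a', 'c', 'e', 'd'] -> ['d', 'a', 'c', 'e']
'a': index 1 in ['d', 'a', 'c', 'e'] -> ['a', 'd', 'c', 'e']
'c': index 2 in ['a', 'd', 'c', 'e'] -> ['c', 'a', 'd', 'e']


Output: [3, 2, 2, 3, 1, 2]


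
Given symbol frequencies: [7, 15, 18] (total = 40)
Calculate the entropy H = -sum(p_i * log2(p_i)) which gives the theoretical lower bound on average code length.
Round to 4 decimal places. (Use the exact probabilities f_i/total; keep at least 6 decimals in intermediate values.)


Per-symbol terms -p_i * log2(p_i) with p_i = f_i/40:
  p = 7/40 = 0.175000: log2(p) = -2.514573, -p*log2(p) = 0.440050
  p = 15/40 = 0.375000: log2(p) = -1.415037, -p*log2(p) = 0.530639
  p = 18/40 = 0.450000: log2(p) = -1.152003, -p*log2(p) = 0.518401
H = 0.440050 + 0.530639 + 0.518401 = 1.489090

H = 1.4891 bits/symbol


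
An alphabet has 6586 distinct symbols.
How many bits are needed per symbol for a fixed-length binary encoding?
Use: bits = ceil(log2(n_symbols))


log2(6586) = 12.6852
Bracket: 2^12 = 4096 < 6586 <= 2^13 = 8192
So ceil(log2(6586)) = 13

bits = ceil(log2(6586)) = ceil(12.6852) = 13 bits


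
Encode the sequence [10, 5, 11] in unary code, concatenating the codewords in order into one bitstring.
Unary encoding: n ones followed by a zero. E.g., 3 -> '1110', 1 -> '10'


Encode each number as n ones followed by a terminating 0:
  10 -> 11111111110 (11 bits)
  5 -> 111110 (6 bits)
  11 -> 111111111110 (12 bits)
Total length = 11 + 6 + 12 = 29 bits.

Unary([10, 5, 11]) = 11111111110111110111111111110 (29 bits)


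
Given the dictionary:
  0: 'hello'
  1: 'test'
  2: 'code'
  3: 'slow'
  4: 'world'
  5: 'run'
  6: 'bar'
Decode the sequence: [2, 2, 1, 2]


Look up each index in the dictionary:
  2 -> 'code'
  2 -> 'code'
  1 -> 'test'
  2 -> 'code'

Decoded: "code code test code"


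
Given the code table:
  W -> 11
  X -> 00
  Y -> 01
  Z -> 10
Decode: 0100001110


Decoding:
01 -> Y
00 -> X
00 -> X
11 -> W
10 -> Z


Result: YXXWZ


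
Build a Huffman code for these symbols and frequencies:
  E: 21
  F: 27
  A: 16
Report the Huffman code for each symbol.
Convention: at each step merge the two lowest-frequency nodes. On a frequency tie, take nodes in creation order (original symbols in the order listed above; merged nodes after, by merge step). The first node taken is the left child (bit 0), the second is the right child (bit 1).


Huffman tree construction:
Step 1: Merge A(16) + E(21) = 37
Step 2: Merge F(27) + (A+E)(37) = 64
Read each symbol's code off the tree from the root (left child = 0, right child = 1).

Codes:
  E: 11 (length 2)
  F: 0 (length 1)
  A: 10 (length 2)
Average code length: 101/64 = 1.5781 bits/symbol


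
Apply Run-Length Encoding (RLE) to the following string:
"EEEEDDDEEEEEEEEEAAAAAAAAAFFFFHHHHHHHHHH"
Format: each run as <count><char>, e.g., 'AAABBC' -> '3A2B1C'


Scanning runs left to right:
  i=0: run of 'E' x 4 -> '4E'
  i=4: run of 'D' x 3 -> '3D'
  i=7: run of 'E' x 9 -> '9E'
  i=16: run of 'A' x 9 -> '9A'
  i=25: run of 'F' x 4 -> '4F'
  i=29: run of 'H' x 10 -> '10H'

RLE = 4E3D9E9A4F10H


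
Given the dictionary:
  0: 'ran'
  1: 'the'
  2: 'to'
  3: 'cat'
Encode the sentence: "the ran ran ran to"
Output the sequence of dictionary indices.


Look up each word in the dictionary:
  'the' -> 1
  'ran' -> 0
  'ran' -> 0
  'ran' -> 0
  'to' -> 2

Encoded: [1, 0, 0, 0, 2]


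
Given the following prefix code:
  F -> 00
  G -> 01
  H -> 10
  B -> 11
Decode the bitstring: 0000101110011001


Decoding step by step:
Bits 00 -> F
Bits 00 -> F
Bits 10 -> H
Bits 11 -> B
Bits 10 -> H
Bits 01 -> G
Bits 10 -> H
Bits 01 -> G


Decoded message: FFHBHGHG


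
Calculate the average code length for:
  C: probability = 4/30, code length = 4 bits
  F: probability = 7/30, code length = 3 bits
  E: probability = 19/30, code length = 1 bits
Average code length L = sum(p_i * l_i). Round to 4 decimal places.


Weighted contributions p_i * l_i:
  C: (4/30) * 4 = 16/30
  F: (7/30) * 3 = 21/30
  E: (19/30) * 1 = 19/30
Sum = (16 + 21 + 19)/30 = 56/30

L = 56/30 = 1.8667 bits/symbol


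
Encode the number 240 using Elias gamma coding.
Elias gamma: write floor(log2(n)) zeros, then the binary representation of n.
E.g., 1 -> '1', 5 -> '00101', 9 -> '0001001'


num_bits = floor(log2(240)) + 1 = 8
leading_zeros = num_bits - 1 = 7
binary(240) = 11110000

Elias gamma(240) = '0000000' + '11110000' = 000000011110000 (15 bits)


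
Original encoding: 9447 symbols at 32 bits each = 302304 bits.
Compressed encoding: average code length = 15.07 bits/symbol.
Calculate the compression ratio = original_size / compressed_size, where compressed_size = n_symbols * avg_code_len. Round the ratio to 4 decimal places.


original_size = n_symbols * orig_bits = 9447 * 32 = 302304 bits
compressed_size = n_symbols * avg_code_len = 9447 * 15.07 = 142366.29 bits
ratio = original_size / compressed_size = 302304 / 142366.29 = 2.1234

Compression ratio = 2.1234


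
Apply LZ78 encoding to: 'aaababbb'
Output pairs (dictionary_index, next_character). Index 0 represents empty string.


LZ78 encoding steps:
Dictionary: {0: ''}
Step 1: w='' (idx 0), next='a' -> output (0, 'a'), add 'a' as idx 1
Step 2: w='a' (idx 1), next='a' -> output (1, 'a'), add 'aa' as idx 2
Step 3: w='' (idx 0), next='b' -> output (0, 'b'), add 'b' as idx 3
Step 4: w='a' (idx 1), next='b' -> output (1, 'b'), add 'ab' as idx 4
Step 5: w='b' (idx 3), next='b' -> output (3, 'b'), add 'bb' as idx 5


Encoded: [(0, 'a'), (1, 'a'), (0, 'b'), (1, 'b'), (3, 'b')]


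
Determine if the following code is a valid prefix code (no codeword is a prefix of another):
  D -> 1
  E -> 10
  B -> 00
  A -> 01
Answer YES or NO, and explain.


Checking each pair (does one codeword prefix another?):
  D='1' vs E='10': prefix -- VIOLATION

NO -- this is NOT a valid prefix code. D (1) is a prefix of E (10).


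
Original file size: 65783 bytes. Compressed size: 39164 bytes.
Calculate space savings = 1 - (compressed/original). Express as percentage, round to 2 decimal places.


ratio = compressed/original = 39164/65783 = 0.595351
savings = 1 - ratio = 1 - 0.595351 = 0.404649
as a percentage: 0.404649 * 100 = 40.46%

Space savings = 1 - 39164/65783 = 40.46%


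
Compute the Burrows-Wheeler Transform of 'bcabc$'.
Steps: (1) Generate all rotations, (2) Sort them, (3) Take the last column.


Rotations (sorted):
  0: $bcabc -> last char: c
  1: abc$bc -> last char: c
  2: bc$bca -> last char: a
  3: bcabc$ -> last char: $
  4: c$bcab -> last char: b
  5: cabc$b -> last char: b


BWT = cca$bb


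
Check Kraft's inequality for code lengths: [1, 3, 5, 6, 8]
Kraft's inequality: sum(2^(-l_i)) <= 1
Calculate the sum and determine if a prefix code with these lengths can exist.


Sum = 2^(-1) + 2^(-3) + 2^(-5) + 2^(-6) + 2^(-8)
    = 0.5 + 0.125 + 0.03125 + 0.015625 + 0.00390625
    = 173/256 = 0.67578125
Since 0.67578125 <= 1, Kraft's inequality IS satisfied.
A prefix code with these lengths CAN exist.

Kraft sum = 0.67578125. Satisfied.


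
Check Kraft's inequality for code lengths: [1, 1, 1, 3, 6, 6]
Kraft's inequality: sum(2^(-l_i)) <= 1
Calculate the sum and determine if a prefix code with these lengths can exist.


Sum = 2^(-1) + 2^(-1) + 2^(-1) + 2^(-3) + 2^(-6) + 2^(-6)
    = 0.5 + 0.5 + 0.5 + 0.125 + 0.015625 + 0.015625
    = 106/64 = 1.65625
Since 1.65625 > 1, Kraft's inequality is NOT satisfied.
A prefix code with these lengths CANNOT exist.

Kraft sum = 1.65625. Not satisfied.


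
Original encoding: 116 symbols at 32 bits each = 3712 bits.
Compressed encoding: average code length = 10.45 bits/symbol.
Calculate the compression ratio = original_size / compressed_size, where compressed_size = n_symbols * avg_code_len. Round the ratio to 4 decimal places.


original_size = n_symbols * orig_bits = 116 * 32 = 3712 bits
compressed_size = n_symbols * avg_code_len = 116 * 10.45 = 1212.2 bits
ratio = original_size / compressed_size = 3712 / 1212.2 = 3.0622

Compression ratio = 3.0622


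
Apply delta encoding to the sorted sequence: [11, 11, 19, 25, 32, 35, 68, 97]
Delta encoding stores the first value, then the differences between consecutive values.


First value: 11
Deltas:
  11 - 11 = 0
  19 - 11 = 8
  25 - 19 = 6
  32 - 25 = 7
  35 - 32 = 3
  68 - 35 = 33
  97 - 68 = 29


Delta encoded: [11, 0, 8, 6, 7, 3, 33, 29]


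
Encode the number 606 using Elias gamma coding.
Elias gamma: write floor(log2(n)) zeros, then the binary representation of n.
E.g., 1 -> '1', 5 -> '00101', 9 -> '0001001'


num_bits = floor(log2(606)) + 1 = 10
leading_zeros = num_bits - 1 = 9
binary(606) = 1001011110

Elias gamma(606) = '000000000' + '1001011110' = 0000000001001011110 (19 bits)


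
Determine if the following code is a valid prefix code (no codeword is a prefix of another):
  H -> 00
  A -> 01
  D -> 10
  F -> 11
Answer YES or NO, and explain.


Checking each pair (does one codeword prefix another?):
  H='00' vs A='01': no prefix
  H='00' vs D='10': no prefix
  H='00' vs F='11': no prefix
  A='01' vs H='00': no prefix
  A='01' vs D='10': no prefix
  A='01' vs F='11': no prefix
  D='10' vs H='00': no prefix
  D='10' vs A='01': no prefix
  D='10' vs F='11': no prefix
  F='11' vs H='00': no prefix
  F='11' vs A='01': no prefix
  F='11' vs D='10': no prefix
No violation found over all pairs.

YES -- this is a valid prefix code. No codeword is a prefix of any other codeword.


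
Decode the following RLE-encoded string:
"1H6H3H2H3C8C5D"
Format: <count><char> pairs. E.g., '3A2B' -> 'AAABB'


Expanding each <count><char> pair:
  1H -> 'H'
  6H -> 'HHHHHH'
  3H -> 'HHH'
  2H -> 'HH'
  3C -> 'CCC'
  8C -> 'CCCCCCCC'
  5D -> 'DDDDD'

Decoded = HHHHHHHHHHHHCCCCCCCCCCCDDDDD


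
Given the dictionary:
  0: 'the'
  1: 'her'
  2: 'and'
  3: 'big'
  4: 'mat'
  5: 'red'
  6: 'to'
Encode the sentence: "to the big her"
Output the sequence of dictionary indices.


Look up each word in the dictionary:
  'to' -> 6
  'the' -> 0
  'big' -> 3
  'her' -> 1

Encoded: [6, 0, 3, 1]


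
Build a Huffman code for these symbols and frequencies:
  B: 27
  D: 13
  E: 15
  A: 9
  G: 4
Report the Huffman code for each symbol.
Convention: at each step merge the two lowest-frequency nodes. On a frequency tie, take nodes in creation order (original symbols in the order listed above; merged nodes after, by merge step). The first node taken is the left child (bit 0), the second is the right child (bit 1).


Huffman tree construction:
Step 1: Merge G(4) + A(9) = 13
Step 2: Merge D(13) + (G+A)(13) = 26
Step 3: Merge E(15) + (D+(G+A))(26) = 41
Step 4: Merge B(27) + (E+(D+(G+A)))(41) = 68
Read each symbol's code off the tree from the root (left child = 0, right child = 1).

Codes:
  B: 0 (length 1)
  D: 110 (length 3)
  E: 10 (length 2)
  A: 1111 (length 4)
  G: 1110 (length 4)
Average code length: 148/68 = 2.1765 bits/symbol


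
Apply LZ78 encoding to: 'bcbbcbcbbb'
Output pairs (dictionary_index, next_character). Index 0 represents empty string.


LZ78 encoding steps:
Dictionary: {0: ''}
Step 1: w='' (idx 0), next='b' -> output (0, 'b'), add 'b' as idx 1
Step 2: w='' (idx 0), next='c' -> output (0, 'c'), add 'c' as idx 2
Step 3: w='b' (idx 1), next='b' -> output (1, 'b'), add 'bb' as idx 3
Step 4: w='c' (idx 2), next='b' -> output (2, 'b'), add 'cb' as idx 4
Step 5: w='cb' (idx 4), next='b' -> output (4, 'b'), add 'cbb' as idx 5
Step 6: w='b' (idx 1), end of input -> output (1, '')


Encoded: [(0, 'b'), (0, 'c'), (1, 'b'), (2, 'b'), (4, 'b'), (1, '')]


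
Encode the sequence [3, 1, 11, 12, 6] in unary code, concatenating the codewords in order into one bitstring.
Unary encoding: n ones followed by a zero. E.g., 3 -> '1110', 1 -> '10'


Encode each number as n ones followed by a terminating 0:
  3 -> 1110 (4 bits)
  1 -> 10 (2 bits)
  11 -> 111111111110 (12 bits)
  12 -> 1111111111110 (13 bits)
  6 -> 1111110 (7 bits)
Total length = 4 + 2 + 12 + 13 + 7 = 38 bits.

Unary([3, 1, 11, 12, 6]) = 11101011111111111011111111111101111110 (38 bits)


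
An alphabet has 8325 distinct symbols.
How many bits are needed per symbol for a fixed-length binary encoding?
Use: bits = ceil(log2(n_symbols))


log2(8325) = 13.0232
Bracket: 2^13 = 8192 < 8325 <= 2^14 = 16384
So ceil(log2(8325)) = 14

bits = ceil(log2(8325)) = ceil(13.0232) = 14 bits


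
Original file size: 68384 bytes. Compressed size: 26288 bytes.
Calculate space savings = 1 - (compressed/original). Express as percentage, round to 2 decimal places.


ratio = compressed/original = 26288/68384 = 0.384417
savings = 1 - ratio = 1 - 0.384417 = 0.615583
as a percentage: 0.615583 * 100 = 61.56%

Space savings = 1 - 26288/68384 = 61.56%


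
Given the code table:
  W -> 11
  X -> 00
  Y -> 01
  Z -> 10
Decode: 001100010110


Decoding:
00 -> X
11 -> W
00 -> X
01 -> Y
01 -> Y
10 -> Z


Result: XWXYYZ


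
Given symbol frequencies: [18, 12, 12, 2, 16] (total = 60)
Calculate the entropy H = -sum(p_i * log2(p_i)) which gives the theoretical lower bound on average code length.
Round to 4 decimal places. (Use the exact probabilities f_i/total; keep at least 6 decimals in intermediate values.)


Per-symbol terms -p_i * log2(p_i) with p_i = f_i/60:
  p = 18/60 = 0.300000: log2(p) = -1.736966, -p*log2(p) = 0.521090
  p = 12/60 = 0.200000: log2(p) = -2.321928, -p*log2(p) = 0.464386
  p = 12/60 = 0.200000: log2(p) = -2.321928, -p*log2(p) = 0.464386
  p = 2/60 = 0.033333: log2(p) = -4.906891, -p*log2(p) = 0.163563
  p = 16/60 = 0.266667: log2(p) = -1.906891, -p*log2(p) = 0.508504
H = 0.521090 + 0.464386 + 0.464386 + 0.163563 + 0.508504 = 2.121929

H = 2.1219 bits/symbol


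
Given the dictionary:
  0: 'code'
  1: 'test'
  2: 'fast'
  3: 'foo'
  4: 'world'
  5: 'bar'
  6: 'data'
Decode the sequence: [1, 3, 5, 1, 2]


Look up each index in the dictionary:
  1 -> 'test'
  3 -> 'foo'
  5 -> 'bar'
  1 -> 'test'
  2 -> 'fast'

Decoded: "test foo bar test fast"


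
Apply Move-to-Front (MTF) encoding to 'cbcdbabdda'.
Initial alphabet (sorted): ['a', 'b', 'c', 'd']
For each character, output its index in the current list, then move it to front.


MTF encoding:
'c': index 2 in ['a', 'b', 'c', 'd'] -> ['c', 'a', 'b', 'd']
'b': index 2 in ['c', 'a', 'b', 'd'] -> ['b', 'c', 'a', 'd']
'c': index 1 in ['b', 'c', 'a', 'd'] -> ['c', 'b', 'a', 'd']
'd': index 3 in ['c', 'b', 'a', 'd'] -> ['d', 'c', 'b', 'a']
'b': index 2 in ['d', 'c', 'b', 'a'] -> ['b', 'd', 'c', 'a']
'a': index 3 in ['b', 'd', 'c', 'a'] -> ['a', 'b', 'd', 'c']
'b': index 1 in ['a', 'b', 'd', 'c'] -> ['b', 'a', 'd', 'c']
'd': index 2 in ['b', 'a', 'd', 'c'] -> ['d', 'b', 'a', 'c']
'd': index 0 in ['d', 'b', 'a', 'c'] -> ['d', 'b', 'a', 'c']
'a': index 2 in ['d', 'b', 'a', 'c'] -> ['a', 'd', 'b', 'c']


Output: [2, 2, 1, 3, 2, 3, 1, 2, 0, 2]


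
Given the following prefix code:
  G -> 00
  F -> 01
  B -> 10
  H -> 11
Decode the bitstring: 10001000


Decoding step by step:
Bits 10 -> B
Bits 00 -> G
Bits 10 -> B
Bits 00 -> G


Decoded message: BGBG


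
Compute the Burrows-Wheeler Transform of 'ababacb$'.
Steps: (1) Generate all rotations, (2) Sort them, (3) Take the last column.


Rotations (sorted):
  0: $ababacb -> last char: b
  1: ababacb$ -> last char: $
  2: abacb$ab -> last char: b
  3: acb$abab -> last char: b
  4: b$ababac -> last char: c
  5: babacb$a -> last char: a
  6: bacb$aba -> last char: a
  7: cb$ababa -> last char: a


BWT = b$bbcaaa


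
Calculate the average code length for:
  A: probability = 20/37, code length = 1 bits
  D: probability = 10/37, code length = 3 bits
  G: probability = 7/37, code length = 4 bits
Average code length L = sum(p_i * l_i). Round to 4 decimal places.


Weighted contributions p_i * l_i:
  A: (20/37) * 1 = 20/37
  D: (10/37) * 3 = 30/37
  G: (7/37) * 4 = 28/37
Sum = (20 + 30 + 28)/37 = 78/37

L = 78/37 = 2.1081 bits/symbol


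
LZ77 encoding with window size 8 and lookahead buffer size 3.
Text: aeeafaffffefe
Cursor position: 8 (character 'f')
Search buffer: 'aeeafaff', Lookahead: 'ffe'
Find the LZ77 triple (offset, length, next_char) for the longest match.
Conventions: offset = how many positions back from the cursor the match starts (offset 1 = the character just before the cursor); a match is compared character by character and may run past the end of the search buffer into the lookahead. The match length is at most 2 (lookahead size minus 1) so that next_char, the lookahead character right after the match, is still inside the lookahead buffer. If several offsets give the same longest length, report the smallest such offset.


Try each offset into the search buffer:
  offset=1 (pos 7, char 'f'): match length 2
  offset=2 (pos 6, char 'f'): match length 2
  offset=3 (pos 5, char 'a'): match length 0
  offset=4 (pos 4, char 'f'): match length 1
  offset=5 (pos 3, char 'a'): match length 0
  offset=6 (pos 2, char 'e'): match length 0
  offset=7 (pos 1, char 'e'): match length 0
  offset=8 (pos 0, char 'a'): match length 0
Longest match has length 2, found at offsets 1, 2; take the smallest, offset 1.
next_char = character at position 8 + 2 = 10 -> 'e'

Best match: offset=1, length=2 (matching 'ff' starting at position 7)
LZ77 triple: (1, 2, 'e')


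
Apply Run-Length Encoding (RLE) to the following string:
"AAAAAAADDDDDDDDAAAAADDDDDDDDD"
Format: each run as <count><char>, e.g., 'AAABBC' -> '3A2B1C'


Scanning runs left to right:
  i=0: run of 'A' x 7 -> '7A'
  i=7: run of 'D' x 8 -> '8D'
  i=15: run of 'A' x 5 -> '5A'
  i=20: run of 'D' x 9 -> '9D'

RLE = 7A8D5A9D


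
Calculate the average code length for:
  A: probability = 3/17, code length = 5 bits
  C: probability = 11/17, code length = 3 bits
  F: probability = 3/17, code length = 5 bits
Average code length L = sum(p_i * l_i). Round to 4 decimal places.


Weighted contributions p_i * l_i:
  A: (3/17) * 5 = 15/17
  C: (11/17) * 3 = 33/17
  F: (3/17) * 5 = 15/17
Sum = (15 + 33 + 15)/17 = 63/17

L = 63/17 = 3.7059 bits/symbol


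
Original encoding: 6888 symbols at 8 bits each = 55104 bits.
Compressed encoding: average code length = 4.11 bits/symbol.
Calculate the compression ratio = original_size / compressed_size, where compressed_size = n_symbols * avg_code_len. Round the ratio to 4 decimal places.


original_size = n_symbols * orig_bits = 6888 * 8 = 55104 bits
compressed_size = n_symbols * avg_code_len = 6888 * 4.11 = 28309.68 bits
ratio = original_size / compressed_size = 55104 / 28309.68 = 1.9465

Compression ratio = 1.9465


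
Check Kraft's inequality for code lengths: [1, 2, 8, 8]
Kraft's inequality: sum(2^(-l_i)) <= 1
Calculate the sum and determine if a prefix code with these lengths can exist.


Sum = 2^(-1) + 2^(-2) + 2^(-8) + 2^(-8)
    = 0.5 + 0.25 + 0.00390625 + 0.00390625
    = 194/256 = 0.7578125
Since 0.7578125 <= 1, Kraft's inequality IS satisfied.
A prefix code with these lengths CAN exist.

Kraft sum = 0.7578125. Satisfied.


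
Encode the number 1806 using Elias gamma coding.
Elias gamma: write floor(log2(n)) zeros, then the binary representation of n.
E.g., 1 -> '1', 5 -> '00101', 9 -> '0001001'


num_bits = floor(log2(1806)) + 1 = 11
leading_zeros = num_bits - 1 = 10
binary(1806) = 11100001110

Elias gamma(1806) = '0000000000' + '11100001110' = 000000000011100001110 (21 bits)


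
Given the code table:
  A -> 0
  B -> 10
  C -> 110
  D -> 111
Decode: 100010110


Decoding:
10 -> B
0 -> A
0 -> A
10 -> B
110 -> C


Result: BAABC


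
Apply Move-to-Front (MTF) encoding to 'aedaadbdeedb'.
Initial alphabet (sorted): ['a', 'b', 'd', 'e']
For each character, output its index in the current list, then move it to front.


MTF encoding:
'a': index 0 in ['a', 'b', 'd', 'e'] -> ['a', 'b', 'd', 'e']
'e': index 3 in ['a', 'b', 'd', 'e'] -> ['e', 'a', 'b', 'd']
'd': index 3 in ['e', 'a', 'b', 'd'] -> ['d', 'e', 'a', 'b']
'a': index 2 in ['d', 'e', 'a', 'b'] -> ['a', 'd', 'e', 'b']
'a': index 0 in ['a', 'd', 'e', 'b'] -> ['a', 'd', 'e', 'b']
'd': index 1 in ['a', 'd', 'e', 'b'] -> ['d', 'a', 'e', 'b']
'b': index 3 in ['d', 'a', 'e', 'b'] -> ['b', 'd', 'a', 'e']
'd': index 1 in ['b', 'd', 'a', 'e'] -> ['d', 'b', 'a', 'e']
'e': index 3 in ['d', 'b', 'a', 'e'] -> ['e', 'd', 'b', 'a']
'e': index 0 in ['e', 'd', 'b', 'a'] -> ['e', 'd', 'b', 'a']
'd': index 1 in ['e', 'd', 'b', 'a'] -> ['d', 'e', 'b', 'a']
'b': index 2 in ['d', 'e', 'b', 'a'] -> ['b', 'd', 'e', 'a']


Output: [0, 3, 3, 2, 0, 1, 3, 1, 3, 0, 1, 2]


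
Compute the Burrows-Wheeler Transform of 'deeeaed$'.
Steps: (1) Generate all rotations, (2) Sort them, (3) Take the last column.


Rotations (sorted):
  0: $deeeaed -> last char: d
  1: aed$deee -> last char: e
  2: d$deeeae -> last char: e
  3: deeeaed$ -> last char: $
  4: eaed$dee -> last char: e
  5: ed$deeea -> last char: a
  6: eeaed$de -> last char: e
  7: eeeaed$d -> last char: d


BWT = dee$eaed


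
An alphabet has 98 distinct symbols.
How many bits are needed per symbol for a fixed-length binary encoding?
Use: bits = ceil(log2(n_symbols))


log2(98) = 6.6147
Bracket: 2^6 = 64 < 98 <= 2^7 = 128
So ceil(log2(98)) = 7

bits = ceil(log2(98)) = ceil(6.6147) = 7 bits


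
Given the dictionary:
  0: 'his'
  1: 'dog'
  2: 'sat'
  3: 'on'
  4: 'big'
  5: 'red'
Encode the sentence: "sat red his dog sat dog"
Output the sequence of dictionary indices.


Look up each word in the dictionary:
  'sat' -> 2
  'red' -> 5
  'his' -> 0
  'dog' -> 1
  'sat' -> 2
  'dog' -> 1

Encoded: [2, 5, 0, 1, 2, 1]


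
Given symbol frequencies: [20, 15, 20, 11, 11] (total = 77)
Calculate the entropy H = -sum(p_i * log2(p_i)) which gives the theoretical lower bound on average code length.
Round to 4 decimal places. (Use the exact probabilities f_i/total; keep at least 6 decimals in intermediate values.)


Per-symbol terms -p_i * log2(p_i) with p_i = f_i/77:
  p = 20/77 = 0.259740: log2(p) = -1.944858, -p*log2(p) = 0.505158
  p = 15/77 = 0.194805: log2(p) = -2.359896, -p*log2(p) = 0.459720
  p = 20/77 = 0.259740: log2(p) = -1.944858, -p*log2(p) = 0.505158
  p = 11/77 = 0.142857: log2(p) = -2.807355, -p*log2(p) = 0.401051
  p = 11/77 = 0.142857: log2(p) = -2.807355, -p*log2(p) = 0.401051
H = 0.505158 + 0.459720 + 0.505158 + 0.401051 + 0.401051 = 2.272138

H = 2.2721 bits/symbol


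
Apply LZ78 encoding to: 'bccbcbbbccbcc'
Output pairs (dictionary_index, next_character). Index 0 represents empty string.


LZ78 encoding steps:
Dictionary: {0: ''}
Step 1: w='' (idx 0), next='b' -> output (0, 'b'), add 'b' as idx 1
Step 2: w='' (idx 0), next='c' -> output (0, 'c'), add 'c' as idx 2
Step 3: w='c' (idx 2), next='b' -> output (2, 'b'), add 'cb' as idx 3
Step 4: w='cb' (idx 3), next='b' -> output (3, 'b'), add 'cbb' as idx 4
Step 5: w='b' (idx 1), next='c' -> output (1, 'c'), add 'bc' as idx 5
Step 6: w='cb' (idx 3), next='c' -> output (3, 'c'), add 'cbc' as idx 6
Step 7: w='c' (idx 2), end of input -> output (2, '')


Encoded: [(0, 'b'), (0, 'c'), (2, 'b'), (3, 'b'), (1, 'c'), (3, 'c'), (2, '')]


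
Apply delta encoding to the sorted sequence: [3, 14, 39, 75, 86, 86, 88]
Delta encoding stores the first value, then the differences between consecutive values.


First value: 3
Deltas:
  14 - 3 = 11
  39 - 14 = 25
  75 - 39 = 36
  86 - 75 = 11
  86 - 86 = 0
  88 - 86 = 2


Delta encoded: [3, 11, 25, 36, 11, 0, 2]


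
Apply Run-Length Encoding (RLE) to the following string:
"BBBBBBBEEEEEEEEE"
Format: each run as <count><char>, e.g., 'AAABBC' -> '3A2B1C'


Scanning runs left to right:
  i=0: run of 'B' x 7 -> '7B'
  i=7: run of 'E' x 9 -> '9E'

RLE = 7B9E


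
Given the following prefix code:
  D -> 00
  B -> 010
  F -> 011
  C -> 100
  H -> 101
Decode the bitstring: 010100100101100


Decoding step by step:
Bits 010 -> B
Bits 100 -> C
Bits 100 -> C
Bits 101 -> H
Bits 100 -> C


Decoded message: BCCHC


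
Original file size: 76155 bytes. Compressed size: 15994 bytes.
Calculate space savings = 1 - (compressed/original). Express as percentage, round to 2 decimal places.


ratio = compressed/original = 15994/76155 = 0.210019
savings = 1 - ratio = 1 - 0.210019 = 0.789981
as a percentage: 0.789981 * 100 = 79.0%

Space savings = 1 - 15994/76155 = 79.0%


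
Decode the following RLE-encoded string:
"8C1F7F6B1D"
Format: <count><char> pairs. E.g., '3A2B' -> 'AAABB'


Expanding each <count><char> pair:
  8C -> 'CCCCCCCC'
  1F -> 'F'
  7F -> 'FFFFFFF'
  6B -> 'BBBBBB'
  1D -> 'D'

Decoded = CCCCCCCCFFFFFFFFBBBBBBD


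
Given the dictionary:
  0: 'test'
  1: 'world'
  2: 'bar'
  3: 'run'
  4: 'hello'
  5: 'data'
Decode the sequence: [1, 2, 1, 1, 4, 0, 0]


Look up each index in the dictionary:
  1 -> 'world'
  2 -> 'bar'
  1 -> 'world'
  1 -> 'world'
  4 -> 'hello'
  0 -> 'test'
  0 -> 'test'

Decoded: "world bar world world hello test test"


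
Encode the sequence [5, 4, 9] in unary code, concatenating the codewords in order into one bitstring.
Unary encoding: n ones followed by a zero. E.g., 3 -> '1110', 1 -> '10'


Encode each number as n ones followed by a terminating 0:
  5 -> 111110 (6 bits)
  4 -> 11110 (5 bits)
  9 -> 1111111110 (10 bits)
Total length = 6 + 5 + 10 = 21 bits.

Unary([5, 4, 9]) = 111110111101111111110 (21 bits)


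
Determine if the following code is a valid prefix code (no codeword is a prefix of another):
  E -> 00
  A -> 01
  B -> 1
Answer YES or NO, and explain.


Checking each pair (does one codeword prefix another?):
  E='00' vs A='01': no prefix
  E='00' vs B='1': no prefix
  A='01' vs E='00': no prefix
  A='01' vs B='1': no prefix
  B='1' vs E='00': no prefix
  B='1' vs A='01': no prefix
No violation found over all pairs.

YES -- this is a valid prefix code. No codeword is a prefix of any other codeword.


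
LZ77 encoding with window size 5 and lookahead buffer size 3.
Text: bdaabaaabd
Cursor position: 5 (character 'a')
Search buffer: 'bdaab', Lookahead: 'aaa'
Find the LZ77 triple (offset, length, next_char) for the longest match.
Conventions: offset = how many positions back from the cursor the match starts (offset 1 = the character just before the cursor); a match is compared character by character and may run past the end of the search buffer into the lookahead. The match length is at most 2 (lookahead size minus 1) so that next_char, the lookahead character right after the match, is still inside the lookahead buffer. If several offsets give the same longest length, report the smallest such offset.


Try each offset into the search buffer:
  offset=1 (pos 4, char 'b'): match length 0
  offset=2 (pos 3, char 'a'): match length 1
  offset=3 (pos 2, char 'a'): match length 2
  offset=4 (pos 1, char 'd'): match length 0
  offset=5 (pos 0, char 'b'): match length 0
Longest match has length 2 at offset 3.
next_char = character at position 5 + 2 = 7 -> 'a'

Best match: offset=3, length=2 (matching 'aa' starting at position 2)
LZ77 triple: (3, 2, 'a')


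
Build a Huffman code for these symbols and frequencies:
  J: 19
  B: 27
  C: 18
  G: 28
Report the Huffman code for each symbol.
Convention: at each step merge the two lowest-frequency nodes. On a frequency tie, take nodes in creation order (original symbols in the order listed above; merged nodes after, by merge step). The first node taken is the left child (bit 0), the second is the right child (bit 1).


Huffman tree construction:
Step 1: Merge C(18) + J(19) = 37
Step 2: Merge B(27) + G(28) = 55
Step 3: Merge (C+J)(37) + (B+G)(55) = 92
Read each symbol's code off the tree from the root (left child = 0, right child = 1).

Codes:
  J: 01 (length 2)
  B: 10 (length 2)
  C: 00 (length 2)
  G: 11 (length 2)
Average code length: 184/92 = 2.0000 bits/symbol


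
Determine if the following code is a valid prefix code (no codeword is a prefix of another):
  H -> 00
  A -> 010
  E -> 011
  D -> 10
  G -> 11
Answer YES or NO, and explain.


Checking each pair (does one codeword prefix another?):
  H='00' vs A='010': no prefix
  H='00' vs E='011': no prefix
  H='00' vs D='10': no prefix
  H='00' vs G='11': no prefix
  A='010' vs H='00': no prefix
  A='010' vs E='011': no prefix
  A='010' vs D='10': no prefix
  A='010' vs G='11': no prefix
  E='011' vs H='00': no prefix
  E='011' vs A='010': no prefix
  E='011' vs D='10': no prefix
  E='011' vs G='11': no prefix
  D='10' vs H='00': no prefix
  D='10' vs A='010': no prefix
  D='10' vs E='011': no prefix
  D='10' vs G='11': no prefix
  G='11' vs H='00': no prefix
  G='11' vs A='010': no prefix
  G='11' vs E='011': no prefix
  G='11' vs D='10': no prefix
No violation found over all pairs.

YES -- this is a valid prefix code. No codeword is a prefix of any other codeword.


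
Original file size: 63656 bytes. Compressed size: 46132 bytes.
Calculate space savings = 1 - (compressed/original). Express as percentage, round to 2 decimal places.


ratio = compressed/original = 46132/63656 = 0.724708
savings = 1 - ratio = 1 - 0.724708 = 0.275292
as a percentage: 0.275292 * 100 = 27.53%

Space savings = 1 - 46132/63656 = 27.53%


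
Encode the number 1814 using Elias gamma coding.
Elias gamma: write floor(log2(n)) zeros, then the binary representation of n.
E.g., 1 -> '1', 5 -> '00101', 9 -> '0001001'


num_bits = floor(log2(1814)) + 1 = 11
leading_zeros = num_bits - 1 = 10
binary(1814) = 11100010110

Elias gamma(1814) = '0000000000' + '11100010110' = 000000000011100010110 (21 bits)


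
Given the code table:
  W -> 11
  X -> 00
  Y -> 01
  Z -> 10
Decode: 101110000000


Decoding:
10 -> Z
11 -> W
10 -> Z
00 -> X
00 -> X
00 -> X


Result: ZWZXXX


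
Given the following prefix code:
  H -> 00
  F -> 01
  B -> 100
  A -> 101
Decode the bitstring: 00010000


Decoding step by step:
Bits 00 -> H
Bits 01 -> F
Bits 00 -> H
Bits 00 -> H


Decoded message: HFHH


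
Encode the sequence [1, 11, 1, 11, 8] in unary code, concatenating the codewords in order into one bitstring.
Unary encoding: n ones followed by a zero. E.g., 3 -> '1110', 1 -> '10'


Encode each number as n ones followed by a terminating 0:
  1 -> 10 (2 bits)
  11 -> 111111111110 (12 bits)
  1 -> 10 (2 bits)
  11 -> 111111111110 (12 bits)
  8 -> 111111110 (9 bits)
Total length = 2 + 12 + 2 + 12 + 9 = 37 bits.

Unary([1, 11, 1, 11, 8]) = 1011111111111010111111111110111111110 (37 bits)


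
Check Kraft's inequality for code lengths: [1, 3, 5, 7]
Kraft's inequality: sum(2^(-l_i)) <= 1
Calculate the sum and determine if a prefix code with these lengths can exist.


Sum = 2^(-1) + 2^(-3) + 2^(-5) + 2^(-7)
    = 0.5 + 0.125 + 0.03125 + 0.0078125
    = 85/128 = 0.6640625
Since 0.6640625 <= 1, Kraft's inequality IS satisfied.
A prefix code with these lengths CAN exist.

Kraft sum = 0.6640625. Satisfied.


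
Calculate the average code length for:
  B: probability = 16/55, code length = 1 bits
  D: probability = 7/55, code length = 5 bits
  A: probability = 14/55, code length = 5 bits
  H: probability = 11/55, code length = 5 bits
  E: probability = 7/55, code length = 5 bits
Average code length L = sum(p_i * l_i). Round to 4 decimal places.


Weighted contributions p_i * l_i:
  B: (16/55) * 1 = 16/55
  D: (7/55) * 5 = 35/55
  A: (14/55) * 5 = 70/55
  H: (11/55) * 5 = 55/55
  E: (7/55) * 5 = 35/55
Sum = (16 + 35 + 70 + 55 + 35)/55 = 211/55

L = 211/55 = 3.8364 bits/symbol


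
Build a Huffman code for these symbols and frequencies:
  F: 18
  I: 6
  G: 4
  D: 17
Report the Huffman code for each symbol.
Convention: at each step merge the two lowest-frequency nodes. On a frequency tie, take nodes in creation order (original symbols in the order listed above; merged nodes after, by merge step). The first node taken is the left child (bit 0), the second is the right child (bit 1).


Huffman tree construction:
Step 1: Merge G(4) + I(6) = 10
Step 2: Merge (G+I)(10) + D(17) = 27
Step 3: Merge F(18) + ((G+I)+D)(27) = 45
Read each symbol's code off the tree from the root (left child = 0, right child = 1).

Codes:
  F: 0 (length 1)
  I: 101 (length 3)
  G: 100 (length 3)
  D: 11 (length 2)
Average code length: 82/45 = 1.8222 bits/symbol


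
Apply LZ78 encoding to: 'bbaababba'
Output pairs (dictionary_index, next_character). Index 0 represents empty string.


LZ78 encoding steps:
Dictionary: {0: ''}
Step 1: w='' (idx 0), next='b' -> output (0, 'b'), add 'b' as idx 1
Step 2: w='b' (idx 1), next='a' -> output (1, 'a'), add 'ba' as idx 2
Step 3: w='' (idx 0), next='a' -> output (0, 'a'), add 'a' as idx 3
Step 4: w='ba' (idx 2), next='b' -> output (2, 'b'), add 'bab' as idx 4
Step 5: w='ba' (idx 2), end of input -> output (2, '')


Encoded: [(0, 'b'), (1, 'a'), (0, 'a'), (2, 'b'), (2, '')]


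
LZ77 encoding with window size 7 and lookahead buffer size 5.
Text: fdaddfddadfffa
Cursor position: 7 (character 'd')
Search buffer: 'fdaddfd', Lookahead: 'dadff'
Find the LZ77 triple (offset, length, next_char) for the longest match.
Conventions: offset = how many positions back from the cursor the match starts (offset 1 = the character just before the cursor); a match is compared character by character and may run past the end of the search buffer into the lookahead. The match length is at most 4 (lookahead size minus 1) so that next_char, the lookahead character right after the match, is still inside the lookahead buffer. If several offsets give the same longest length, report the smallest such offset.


Try each offset into the search buffer:
  offset=1 (pos 6, char 'd'): match length 1
  offset=2 (pos 5, char 'f'): match length 0
  offset=3 (pos 4, char 'd'): match length 1
  offset=4 (pos 3, char 'd'): match length 1
  offset=5 (pos 2, char 'a'): match length 0
  offset=6 (pos 1, char 'd'): match length 3
  offset=7 (pos 0, char 'f'): match length 0
Longest match has length 3 at offset 6.
next_char = character at position 7 + 3 = 10 -> 'f'

Best match: offset=6, length=3 (matching 'dad' starting at position 1)
LZ77 triple: (6, 3, 'f')


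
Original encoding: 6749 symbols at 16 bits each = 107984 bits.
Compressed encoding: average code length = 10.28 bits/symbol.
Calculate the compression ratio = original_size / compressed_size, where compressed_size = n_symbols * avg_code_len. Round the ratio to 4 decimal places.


original_size = n_symbols * orig_bits = 6749 * 16 = 107984 bits
compressed_size = n_symbols * avg_code_len = 6749 * 10.28 = 69379.72 bits
ratio = original_size / compressed_size = 107984 / 69379.72 = 1.5564

Compression ratio = 1.5564


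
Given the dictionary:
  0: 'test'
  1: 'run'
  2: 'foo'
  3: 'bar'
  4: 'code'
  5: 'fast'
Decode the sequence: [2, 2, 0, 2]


Look up each index in the dictionary:
  2 -> 'foo'
  2 -> 'foo'
  0 -> 'test'
  2 -> 'foo'

Decoded: "foo foo test foo"


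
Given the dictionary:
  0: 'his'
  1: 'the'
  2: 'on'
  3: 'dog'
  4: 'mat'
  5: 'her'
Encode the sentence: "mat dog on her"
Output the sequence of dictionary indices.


Look up each word in the dictionary:
  'mat' -> 4
  'dog' -> 3
  'on' -> 2
  'her' -> 5

Encoded: [4, 3, 2, 5]


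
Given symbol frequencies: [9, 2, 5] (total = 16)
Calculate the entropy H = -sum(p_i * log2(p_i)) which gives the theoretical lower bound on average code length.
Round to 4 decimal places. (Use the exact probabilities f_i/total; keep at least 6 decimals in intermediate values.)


Per-symbol terms -p_i * log2(p_i) with p_i = f_i/16:
  p = 9/16 = 0.562500: log2(p) = -0.830075, -p*log2(p) = 0.466917
  p = 2/16 = 0.125000: log2(p) = -3.000000, -p*log2(p) = 0.375000
  p = 5/16 = 0.312500: log2(p) = -1.678072, -p*log2(p) = 0.524397
H = 0.466917 + 0.375000 + 0.524397 = 1.366314

H = 1.3663 bits/symbol


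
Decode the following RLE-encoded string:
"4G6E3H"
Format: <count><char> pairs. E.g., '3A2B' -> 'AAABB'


Expanding each <count><char> pair:
  4G -> 'GGGG'
  6E -> 'EEEEEE'
  3H -> 'HHH'

Decoded = GGGGEEEEEEHHH


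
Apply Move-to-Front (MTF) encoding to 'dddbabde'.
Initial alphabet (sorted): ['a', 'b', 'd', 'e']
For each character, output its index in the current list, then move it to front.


MTF encoding:
'd': index 2 in ['a', 'b', 'd', 'e'] -> ['d', 'a', 'b', 'e']
'd': index 0 in ['d', 'a', 'b', 'e'] -> ['d', 'a', 'b', 'e']
'd': index 0 in ['d', 'a', 'b', 'e'] -> ['d', 'a', 'b', 'e']
'b': index 2 in ['d', 'a', 'b', 'e'] -> ['b', 'd', 'a', 'e']
'a': index 2 in ['b', 'd', 'a', 'e'] -> ['a', 'b', 'd', 'e']
'b': index 1 in ['a', 'b', 'd', 'e'] -> ['b', 'a', 'd', 'e']
'd': index 2 in ['b', 'a', 'd', 'e'] -> ['d', 'b', 'a', 'e']
'e': index 3 in ['d', 'b', 'a', 'e'] -> ['e', 'd', 'b', 'a']


Output: [2, 0, 0, 2, 2, 1, 2, 3]


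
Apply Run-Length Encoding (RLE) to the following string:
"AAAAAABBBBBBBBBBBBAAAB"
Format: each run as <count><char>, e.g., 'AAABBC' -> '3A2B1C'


Scanning runs left to right:
  i=0: run of 'A' x 6 -> '6A'
  i=6: run of 'B' x 12 -> '12B'
  i=18: run of 'A' x 3 -> '3A'
  i=21: run of 'B' x 1 -> '1B'

RLE = 6A12B3A1B


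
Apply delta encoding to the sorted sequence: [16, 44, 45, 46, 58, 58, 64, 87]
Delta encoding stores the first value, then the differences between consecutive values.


First value: 16
Deltas:
  44 - 16 = 28
  45 - 44 = 1
  46 - 45 = 1
  58 - 46 = 12
  58 - 58 = 0
  64 - 58 = 6
  87 - 64 = 23


Delta encoded: [16, 28, 1, 1, 12, 0, 6, 23]


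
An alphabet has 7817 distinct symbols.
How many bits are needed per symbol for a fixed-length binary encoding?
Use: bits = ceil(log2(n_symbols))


log2(7817) = 12.9324
Bracket: 2^12 = 4096 < 7817 <= 2^13 = 8192
So ceil(log2(7817)) = 13

bits = ceil(log2(7817)) = ceil(12.9324) = 13 bits


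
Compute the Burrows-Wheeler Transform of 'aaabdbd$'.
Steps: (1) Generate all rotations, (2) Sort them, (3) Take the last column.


Rotations (sorted):
  0: $aaabdbd -> last char: d
  1: aaabdbd$ -> last char: $
  2: aabdbd$a -> last char: a
  3: abdbd$aa -> last char: a
  4: bd$aaabd -> last char: d
  5: bdbd$aaa -> last char: a
  6: d$aaabdb -> last char: b
  7: dbd$aaab -> last char: b


BWT = d$aadabb


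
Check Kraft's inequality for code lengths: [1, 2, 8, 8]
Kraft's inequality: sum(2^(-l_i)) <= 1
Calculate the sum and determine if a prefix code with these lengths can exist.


Sum = 2^(-1) + 2^(-2) + 2^(-8) + 2^(-8)
    = 0.5 + 0.25 + 0.00390625 + 0.00390625
    = 194/256 = 0.7578125
Since 0.7578125 <= 1, Kraft's inequality IS satisfied.
A prefix code with these lengths CAN exist.

Kraft sum = 0.7578125. Satisfied.
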